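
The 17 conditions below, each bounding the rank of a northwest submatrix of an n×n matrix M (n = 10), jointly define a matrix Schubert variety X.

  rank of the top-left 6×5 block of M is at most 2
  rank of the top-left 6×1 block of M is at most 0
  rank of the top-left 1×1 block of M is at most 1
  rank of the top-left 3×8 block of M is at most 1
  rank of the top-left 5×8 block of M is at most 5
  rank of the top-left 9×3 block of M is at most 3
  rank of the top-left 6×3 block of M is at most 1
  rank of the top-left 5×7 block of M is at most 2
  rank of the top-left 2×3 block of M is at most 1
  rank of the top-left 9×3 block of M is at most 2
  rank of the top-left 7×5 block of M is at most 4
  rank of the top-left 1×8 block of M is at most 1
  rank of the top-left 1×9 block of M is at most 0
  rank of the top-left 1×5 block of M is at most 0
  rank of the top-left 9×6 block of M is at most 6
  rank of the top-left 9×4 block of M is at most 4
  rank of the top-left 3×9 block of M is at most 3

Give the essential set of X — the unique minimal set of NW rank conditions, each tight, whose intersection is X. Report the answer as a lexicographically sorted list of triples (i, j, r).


Reconstructing r_w from the 17 given conditions:

  R[1]: 0  0  0  0  0  0  0  0  0  1
  R[2]: 0  1  1  1  1  1  1  1  1  2
  R[3]: 0  1  1  1  1  1  1  1  2  3
  R[4]: 0  1  1  2  2  2  2  2  3  4
  R[5]: 0  1  1  2  2  2  2  3  4  5
  R[6]: 0  1  1  2  2  3  3  4  5  6
  R[7]: 1  2  2  3  3  4  4  5  6  7
  R[8]: 1  2  2  3  4  5  5  6  7  8
  R[9]: 1  2  2  3  4  5  6  7  8  9
  R[10]: 1  2  3  4  5  6  7  8  9  10

giving w = (10, 2, 9, 4, 8, 6, 1, 5, 7, 3) via Δ²R.

ℓ(w)=29; the 7 essential cells (i,j,r):

[(1, 9, 0), (3, 8, 1), (5, 7, 2), (6, 1, 0), (6, 3, 1), (6, 5, 2), (9, 3, 2)]


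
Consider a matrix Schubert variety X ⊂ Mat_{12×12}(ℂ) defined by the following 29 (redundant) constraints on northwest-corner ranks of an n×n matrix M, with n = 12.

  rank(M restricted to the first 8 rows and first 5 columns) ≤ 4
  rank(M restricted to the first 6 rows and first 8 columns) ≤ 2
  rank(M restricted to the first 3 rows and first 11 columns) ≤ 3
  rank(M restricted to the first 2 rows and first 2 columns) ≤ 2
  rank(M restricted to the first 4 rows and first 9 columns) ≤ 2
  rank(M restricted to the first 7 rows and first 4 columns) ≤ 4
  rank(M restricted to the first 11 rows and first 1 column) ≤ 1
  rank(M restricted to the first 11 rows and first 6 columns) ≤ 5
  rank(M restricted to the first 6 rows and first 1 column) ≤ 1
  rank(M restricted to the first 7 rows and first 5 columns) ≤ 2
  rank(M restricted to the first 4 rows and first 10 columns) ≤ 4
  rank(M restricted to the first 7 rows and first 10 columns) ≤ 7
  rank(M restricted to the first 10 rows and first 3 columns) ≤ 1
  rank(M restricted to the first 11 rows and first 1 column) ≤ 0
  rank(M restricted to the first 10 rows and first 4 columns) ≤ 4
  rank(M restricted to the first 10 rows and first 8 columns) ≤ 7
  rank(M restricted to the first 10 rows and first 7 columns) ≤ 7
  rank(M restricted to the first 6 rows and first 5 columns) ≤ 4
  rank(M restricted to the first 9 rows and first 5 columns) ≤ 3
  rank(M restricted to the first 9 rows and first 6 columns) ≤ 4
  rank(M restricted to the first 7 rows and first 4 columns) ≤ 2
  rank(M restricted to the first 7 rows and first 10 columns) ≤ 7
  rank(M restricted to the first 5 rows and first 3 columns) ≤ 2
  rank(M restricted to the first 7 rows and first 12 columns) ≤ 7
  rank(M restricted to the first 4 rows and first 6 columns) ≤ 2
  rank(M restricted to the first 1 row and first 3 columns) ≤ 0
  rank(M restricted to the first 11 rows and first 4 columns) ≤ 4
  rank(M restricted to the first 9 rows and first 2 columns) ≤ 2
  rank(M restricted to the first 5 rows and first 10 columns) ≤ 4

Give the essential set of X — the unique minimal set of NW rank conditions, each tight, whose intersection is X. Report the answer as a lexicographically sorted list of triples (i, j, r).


Recovering R(i,j) via the rank-extension bound from the 29 conditions:

  row 1: 0  0  0  1  1  1  1  1  1  1  1  1
  row 2: 0  1  1  2  2  2  2  2  2  2  2  2
  row 3: 0  1  1  2  2  2  2  2  2  3  3  3
  row 4: 0  1  1  2  2  2  2  2  2  3  4  4
  row 5: 0  1  1  2  2  2  2  2  3  4  5  5
  row 6: 0  1  1  2  2  2  2  2  3  4  5  6
  row 7: 0  1  1  2  2  3  3  3  4  5  6  7
  row 8: 0  1  1  2  3  4  4  4  5  6  7  8
  row 9: 0  1  1  2  3  4  5  5  6  7  8  9
  row 10: 0  1  1  2  3  4  5  6  7  8  9  10
  row 11: 0  1  2  3  4  5  6  7  8  9  10  11
  row 12: 1  2  3  4  5  6  7  8  9  10  11  12

giving w = (4, 2, 10, 11, 9, 12, 6, 5, 7, 8, 3, 1) via Δ²R.

D(w) has 40 cells with 6 SE-corners; essential set:

[(1, 3, 0), (4, 9, 2), (6, 8, 2), (7, 5, 2), (10, 3, 1), (11, 1, 0)]


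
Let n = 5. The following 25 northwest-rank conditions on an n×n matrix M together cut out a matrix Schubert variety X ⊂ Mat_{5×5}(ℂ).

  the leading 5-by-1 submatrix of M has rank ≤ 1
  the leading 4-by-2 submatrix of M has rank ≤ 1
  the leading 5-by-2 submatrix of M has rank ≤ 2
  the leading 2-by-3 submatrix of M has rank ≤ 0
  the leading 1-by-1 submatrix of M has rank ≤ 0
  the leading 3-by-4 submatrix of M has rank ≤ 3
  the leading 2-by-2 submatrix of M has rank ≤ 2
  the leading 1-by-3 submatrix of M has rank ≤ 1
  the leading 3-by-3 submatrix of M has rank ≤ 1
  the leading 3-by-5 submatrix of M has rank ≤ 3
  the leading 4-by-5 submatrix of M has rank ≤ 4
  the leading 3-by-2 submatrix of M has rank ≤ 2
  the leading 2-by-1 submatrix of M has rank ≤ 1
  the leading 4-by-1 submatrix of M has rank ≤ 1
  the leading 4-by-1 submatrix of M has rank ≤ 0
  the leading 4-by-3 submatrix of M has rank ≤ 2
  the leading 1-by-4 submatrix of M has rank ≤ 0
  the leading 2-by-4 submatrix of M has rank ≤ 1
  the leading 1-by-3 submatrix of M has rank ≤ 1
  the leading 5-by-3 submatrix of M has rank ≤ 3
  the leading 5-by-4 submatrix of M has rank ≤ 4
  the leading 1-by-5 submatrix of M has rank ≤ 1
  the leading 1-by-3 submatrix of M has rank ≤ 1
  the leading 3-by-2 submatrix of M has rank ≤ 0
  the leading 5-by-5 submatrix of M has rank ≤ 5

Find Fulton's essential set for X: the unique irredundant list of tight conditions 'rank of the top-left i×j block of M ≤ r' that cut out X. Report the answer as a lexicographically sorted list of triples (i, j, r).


The tightest implied rank at each (i,j), from the 25 conditions:

  row 1: 0  0  0  0  1
  row 2: 0  0  0  1  2
  row 3: 0  0  1  2  3
  row 4: 0  1  2  3  4
  row 5: 1  2  3  4  5

giving w = (5, 4, 3, 2, 1) via Δ²R.

Fulton essential set (4 of the 10 Rothe cells):

[(1, 4, 0), (2, 3, 0), (3, 2, 0), (4, 1, 0)]


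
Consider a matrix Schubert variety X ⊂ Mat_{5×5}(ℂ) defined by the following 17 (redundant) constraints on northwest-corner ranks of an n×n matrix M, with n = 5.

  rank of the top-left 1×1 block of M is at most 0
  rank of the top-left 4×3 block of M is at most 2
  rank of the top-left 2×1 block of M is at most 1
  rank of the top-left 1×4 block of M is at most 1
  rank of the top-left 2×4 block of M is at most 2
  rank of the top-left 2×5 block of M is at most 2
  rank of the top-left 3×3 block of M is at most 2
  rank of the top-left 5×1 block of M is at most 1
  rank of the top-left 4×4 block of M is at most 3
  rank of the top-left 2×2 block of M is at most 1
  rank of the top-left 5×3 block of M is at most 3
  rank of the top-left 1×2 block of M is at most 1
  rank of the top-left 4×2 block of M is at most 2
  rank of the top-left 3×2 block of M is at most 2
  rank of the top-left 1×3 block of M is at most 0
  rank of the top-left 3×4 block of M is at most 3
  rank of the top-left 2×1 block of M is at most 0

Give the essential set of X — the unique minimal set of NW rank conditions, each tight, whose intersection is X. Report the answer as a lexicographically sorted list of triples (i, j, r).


Rank table r_w(5×5) implied by the 17 constraints:

  row 1: 0, 0, 0, 1, 1
  row 2: 0, 1, 1, 2, 2
  row 3: 1, 2, 2, 3, 3
  row 4: 1, 2, 2, 3, 4
  row 5: 1, 2, 3, 4, 5

giving w = (4, 2, 1, 5, 3) via Δ²R.

3 SE-corners of the 5-cell Rothe diagram give Ess(w):

[(1, 3, 0), (2, 1, 0), (4, 3, 2)]


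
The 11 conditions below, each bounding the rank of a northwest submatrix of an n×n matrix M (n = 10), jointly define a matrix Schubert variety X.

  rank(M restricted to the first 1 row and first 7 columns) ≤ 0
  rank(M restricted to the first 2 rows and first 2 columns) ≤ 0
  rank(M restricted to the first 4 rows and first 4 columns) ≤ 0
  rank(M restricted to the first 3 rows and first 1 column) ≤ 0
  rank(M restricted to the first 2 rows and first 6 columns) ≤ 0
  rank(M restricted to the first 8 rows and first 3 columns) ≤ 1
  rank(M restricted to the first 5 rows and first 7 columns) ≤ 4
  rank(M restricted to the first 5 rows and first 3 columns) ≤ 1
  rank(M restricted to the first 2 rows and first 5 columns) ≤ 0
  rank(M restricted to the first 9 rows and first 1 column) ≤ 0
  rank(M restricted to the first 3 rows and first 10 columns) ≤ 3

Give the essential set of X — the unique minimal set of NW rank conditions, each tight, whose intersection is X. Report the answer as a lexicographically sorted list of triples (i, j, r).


Reconstructing r_w from the 11 given conditions:

  row 1: 0, 0, 0, 0, 0, 0, 0, 1, 1, 1
  row 2: 0, 0, 0, 0, 0, 0, 1, 2, 2, 2
  row 3: 0, 0, 0, 0, 1, 1, 2, 3, 3, 3
  row 4: 0, 0, 0, 0, 1, 2, 3, 4, 4, 4
  row 5: 0, 1, 1, 1, 2, 3, 4, 5, 5, 5
  row 6: 0, 1, 1, 2, 3, 4, 5, 6, 6, 6
  row 7: 0, 1, 1, 2, 3, 4, 5, 6, 7, 7
  row 8: 0, 1, 1, 2, 3, 4, 5, 6, 7, 8
  row 9: 0, 1, 2, 3, 4, 5, 6, 7, 8, 9
  row 10: 1, 2, 3, 4, 5, 6, 7, 8, 9, 10

giving w = (8, 7, 5, 6, 2, 4, 9, 10, 3, 1) via Δ²R.

D(w) has 29 cells with 5 SE-corners; essential set:

[(1, 7, 0), (2, 6, 0), (4, 4, 0), (8, 3, 1), (9, 1, 0)]


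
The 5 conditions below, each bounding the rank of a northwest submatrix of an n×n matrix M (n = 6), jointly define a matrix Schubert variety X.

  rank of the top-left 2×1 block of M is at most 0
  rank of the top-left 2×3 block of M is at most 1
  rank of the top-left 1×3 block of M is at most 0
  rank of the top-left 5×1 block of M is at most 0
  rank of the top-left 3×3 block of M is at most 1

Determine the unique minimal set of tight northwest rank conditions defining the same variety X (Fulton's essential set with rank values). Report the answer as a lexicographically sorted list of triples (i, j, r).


Reconstructing r_w from the 5 given conditions:

  R[1]: 0  0  0  1  1  1
  R[2]: 0  1  1  2  2  2
  R[3]: 0  1  1  2  3  3
  R[4]: 0  1  2  3  4  4
  R[5]: 0  1  2  3  4  5
  R[6]: 1  2  3  4  5  6

reading off 1-entries of Δ²R: w = (4, 2, 5, 3, 6, 1).

Rothe diagram D(w) (8 cells), 3 SE-corners (essential conditions):

[(1, 3, 0), (3, 3, 1), (5, 1, 0)]


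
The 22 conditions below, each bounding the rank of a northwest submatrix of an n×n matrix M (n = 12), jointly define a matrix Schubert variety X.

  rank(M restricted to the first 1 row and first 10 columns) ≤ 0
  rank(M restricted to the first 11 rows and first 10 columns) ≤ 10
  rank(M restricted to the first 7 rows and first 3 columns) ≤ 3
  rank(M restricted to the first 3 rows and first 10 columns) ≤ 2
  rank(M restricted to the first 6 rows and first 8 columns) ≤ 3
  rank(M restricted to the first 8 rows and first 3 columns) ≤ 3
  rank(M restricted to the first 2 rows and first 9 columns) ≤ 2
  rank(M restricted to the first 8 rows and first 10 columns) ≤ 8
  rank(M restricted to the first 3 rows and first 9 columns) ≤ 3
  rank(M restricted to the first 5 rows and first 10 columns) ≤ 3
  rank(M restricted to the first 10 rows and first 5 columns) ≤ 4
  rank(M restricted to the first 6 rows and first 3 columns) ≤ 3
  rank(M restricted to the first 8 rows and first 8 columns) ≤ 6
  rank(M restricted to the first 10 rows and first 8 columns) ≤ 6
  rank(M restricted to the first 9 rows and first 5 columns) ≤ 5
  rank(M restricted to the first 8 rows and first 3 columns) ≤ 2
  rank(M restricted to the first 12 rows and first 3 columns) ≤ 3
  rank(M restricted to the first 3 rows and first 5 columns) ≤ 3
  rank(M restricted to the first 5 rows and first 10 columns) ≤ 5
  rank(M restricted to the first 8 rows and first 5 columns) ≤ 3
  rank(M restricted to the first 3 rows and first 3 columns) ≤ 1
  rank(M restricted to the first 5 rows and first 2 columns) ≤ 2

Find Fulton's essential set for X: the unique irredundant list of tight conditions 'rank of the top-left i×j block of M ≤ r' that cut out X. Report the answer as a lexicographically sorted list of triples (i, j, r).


The tightest implied rank at each (i,j), from the 22 conditions:

  0  0  0  0  0  0  0  0  0  0  1  1
  1  1  1  1  1  1  1  1  1  1  2  2
  1  1  1  2  2  2  2  2  2  2  3  3
  1  2  2  3  3  3  3  3  3  3  4  4
  1  2  2  3  3  3  3  3  3  3  4  5
  1  2  2  3  3  3  3  3  4  4  5  6
  1  2  2  3  3  4  4  4  5  5  6  7
  1  2  2  3  3  4  5  5  6  6  7  8
  1  2  3  4  4  5  6  6  7  7  8  9
  1  2  3  4  4  5  6  6  7  8  9  10
  1  2  3  4  5  6  7  7  8  9  10  11
  1  2  3  4  5  6  7  8  9  10  11  12

second differences of R give the permutation w = (11, 1, 4, 2, 12, 9, 6, 7, 3, 10, 5, 8).

8 SE-corners of the 30-cell Rothe diagram give Ess(w):

[(1, 10, 0), (3, 3, 1), (5, 10, 3), (6, 8, 3), (8, 3, 2), (8, 5, 3), (10, 5, 4), (10, 8, 6)]


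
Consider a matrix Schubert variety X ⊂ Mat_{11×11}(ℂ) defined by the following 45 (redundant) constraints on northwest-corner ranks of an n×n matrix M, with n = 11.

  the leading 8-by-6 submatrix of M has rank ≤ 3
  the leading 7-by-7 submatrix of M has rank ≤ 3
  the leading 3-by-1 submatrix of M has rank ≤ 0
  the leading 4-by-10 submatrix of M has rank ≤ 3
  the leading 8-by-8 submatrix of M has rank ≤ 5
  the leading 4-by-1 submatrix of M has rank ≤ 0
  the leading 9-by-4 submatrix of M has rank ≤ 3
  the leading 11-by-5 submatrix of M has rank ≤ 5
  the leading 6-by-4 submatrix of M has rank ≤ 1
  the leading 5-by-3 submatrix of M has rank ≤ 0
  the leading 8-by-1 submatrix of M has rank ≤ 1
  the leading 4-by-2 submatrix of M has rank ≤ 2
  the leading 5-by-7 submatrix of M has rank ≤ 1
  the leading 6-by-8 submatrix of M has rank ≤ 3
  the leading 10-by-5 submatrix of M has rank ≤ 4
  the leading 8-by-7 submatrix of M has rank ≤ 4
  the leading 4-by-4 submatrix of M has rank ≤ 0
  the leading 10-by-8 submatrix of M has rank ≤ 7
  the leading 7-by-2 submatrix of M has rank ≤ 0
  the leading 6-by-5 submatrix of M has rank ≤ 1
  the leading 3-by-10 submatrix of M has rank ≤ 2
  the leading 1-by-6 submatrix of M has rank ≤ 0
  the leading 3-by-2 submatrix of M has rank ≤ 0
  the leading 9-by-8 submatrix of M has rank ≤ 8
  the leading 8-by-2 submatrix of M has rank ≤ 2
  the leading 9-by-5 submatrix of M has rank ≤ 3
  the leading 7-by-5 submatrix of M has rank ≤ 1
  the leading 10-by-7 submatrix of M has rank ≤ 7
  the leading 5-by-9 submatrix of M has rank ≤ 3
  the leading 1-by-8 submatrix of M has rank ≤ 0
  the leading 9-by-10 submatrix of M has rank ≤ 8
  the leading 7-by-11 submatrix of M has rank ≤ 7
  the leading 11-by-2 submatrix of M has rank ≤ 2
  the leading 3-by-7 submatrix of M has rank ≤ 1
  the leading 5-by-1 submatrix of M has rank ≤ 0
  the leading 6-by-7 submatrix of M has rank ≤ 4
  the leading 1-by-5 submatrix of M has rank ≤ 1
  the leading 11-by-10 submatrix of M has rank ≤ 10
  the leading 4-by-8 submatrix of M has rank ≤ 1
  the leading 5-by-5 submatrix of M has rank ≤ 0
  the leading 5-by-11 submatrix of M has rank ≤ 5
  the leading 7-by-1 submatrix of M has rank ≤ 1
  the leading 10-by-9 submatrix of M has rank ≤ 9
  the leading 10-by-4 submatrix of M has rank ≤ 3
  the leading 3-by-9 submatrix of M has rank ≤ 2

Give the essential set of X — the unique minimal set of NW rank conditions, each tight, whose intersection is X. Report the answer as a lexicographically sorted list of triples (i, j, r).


Propagating the 45 rank bounds to every northwest block:

  0 | 0 | 0 | 0 | 0 | 0 | 0 | 0 | 1 | 1 | 1
  0 | 0 | 0 | 0 | 0 | 1 | 1 | 1 | 2 | 2 | 2
  0 | 0 | 0 | 0 | 0 | 1 | 1 | 1 | 2 | 2 | 3
  0 | 0 | 0 | 0 | 0 | 1 | 1 | 1 | 2 | 3 | 4
  0 | 0 | 0 | 0 | 0 | 1 | 1 | 2 | 3 | 4 | 5
  0 | 0 | 1 | 1 | 1 | 2 | 2 | 3 | 4 | 5 | 6
  0 | 0 | 1 | 1 | 1 | 2 | 3 | 4 | 5 | 6 | 7
  1 | 1 | 2 | 2 | 2 | 3 | 4 | 5 | 6 | 7 | 8
  1 | 2 | 3 | 3 | 3 | 4 | 5 | 6 | 7 | 8 | 9
  1 | 2 | 3 | 3 | 4 | 5 | 6 | 7 | 8 | 9 | 10
  1 | 2 | 3 | 4 | 5 | 6 | 7 | 8 | 9 | 10 | 11

hence w(1..11) = (9, 6, 11, 10, 8, 3, 7, 1, 2, 5, 4).

8 SE-corners of the 41-cell Rothe diagram give Ess(w):

[(1, 8, 0), (3, 10, 2), (4, 8, 1), (5, 5, 0), (5, 7, 1), (7, 2, 0), (7, 5, 1), (10, 4, 3)]


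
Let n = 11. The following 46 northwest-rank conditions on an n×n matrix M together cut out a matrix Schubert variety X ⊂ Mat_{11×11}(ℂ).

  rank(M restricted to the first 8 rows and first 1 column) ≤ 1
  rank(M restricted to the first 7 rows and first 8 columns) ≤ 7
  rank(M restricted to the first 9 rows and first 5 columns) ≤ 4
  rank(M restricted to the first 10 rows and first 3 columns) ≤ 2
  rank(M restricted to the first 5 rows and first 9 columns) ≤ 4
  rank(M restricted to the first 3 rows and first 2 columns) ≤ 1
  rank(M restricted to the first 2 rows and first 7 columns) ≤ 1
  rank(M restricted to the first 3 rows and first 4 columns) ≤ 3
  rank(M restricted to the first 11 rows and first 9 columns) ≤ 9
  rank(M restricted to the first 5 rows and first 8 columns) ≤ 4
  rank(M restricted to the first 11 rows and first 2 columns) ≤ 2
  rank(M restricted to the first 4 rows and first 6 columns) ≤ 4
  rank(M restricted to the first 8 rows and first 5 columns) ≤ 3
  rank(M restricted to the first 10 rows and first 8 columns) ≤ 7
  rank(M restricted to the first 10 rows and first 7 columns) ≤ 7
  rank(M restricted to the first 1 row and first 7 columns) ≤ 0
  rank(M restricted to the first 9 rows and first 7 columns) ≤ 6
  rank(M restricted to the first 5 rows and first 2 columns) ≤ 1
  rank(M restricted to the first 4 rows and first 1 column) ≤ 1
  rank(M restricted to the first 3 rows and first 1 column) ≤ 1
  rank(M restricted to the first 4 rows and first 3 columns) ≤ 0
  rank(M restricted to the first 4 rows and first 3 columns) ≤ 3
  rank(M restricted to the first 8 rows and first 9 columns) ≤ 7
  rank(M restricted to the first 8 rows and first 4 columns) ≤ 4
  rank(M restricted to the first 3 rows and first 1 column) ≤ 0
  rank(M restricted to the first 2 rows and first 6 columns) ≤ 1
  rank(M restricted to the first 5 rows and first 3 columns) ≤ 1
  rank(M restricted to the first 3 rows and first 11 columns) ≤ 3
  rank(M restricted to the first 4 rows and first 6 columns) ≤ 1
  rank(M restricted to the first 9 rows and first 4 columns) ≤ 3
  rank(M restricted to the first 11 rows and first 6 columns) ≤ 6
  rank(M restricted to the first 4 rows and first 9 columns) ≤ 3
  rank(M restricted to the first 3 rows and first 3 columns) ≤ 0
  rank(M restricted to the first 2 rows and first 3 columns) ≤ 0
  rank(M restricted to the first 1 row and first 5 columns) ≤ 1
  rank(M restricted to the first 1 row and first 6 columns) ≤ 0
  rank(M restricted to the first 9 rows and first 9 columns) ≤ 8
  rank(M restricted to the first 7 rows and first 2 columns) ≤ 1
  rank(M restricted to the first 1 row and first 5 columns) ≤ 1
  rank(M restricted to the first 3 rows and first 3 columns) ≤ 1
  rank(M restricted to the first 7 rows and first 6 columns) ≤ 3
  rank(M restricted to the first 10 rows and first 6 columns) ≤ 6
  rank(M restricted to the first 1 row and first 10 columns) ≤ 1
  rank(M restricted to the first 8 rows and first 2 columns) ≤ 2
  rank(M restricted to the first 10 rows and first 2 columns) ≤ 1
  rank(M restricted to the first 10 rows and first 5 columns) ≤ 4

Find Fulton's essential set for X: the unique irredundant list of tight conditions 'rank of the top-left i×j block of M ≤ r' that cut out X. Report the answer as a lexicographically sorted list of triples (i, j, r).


Rank table r_w(11×11) implied by the 46 constraints:

  row 1: 0, 0, 0, 0, 0, 0, 0, 1, 1, 1, 1
  row 2: 0, 0, 0, 1, 1, 1, 1, 2, 2, 2, 2
  row 3: 0, 0, 0, 1, 1, 1, 2, 3, 3, 3, 3
  row 4: 0, 0, 0, 1, 1, 1, 2, 3, 3, 4, 4
  row 5: 1, 1, 1, 2, 2, 2, 3, 4, 4, 5, 5
  row 6: 1, 1, 2, 3, 3, 3, 4, 5, 5, 6, 6
  row 7: 1, 1, 2, 3, 3, 3, 4, 5, 6, 7, 7
  row 8: 1, 1, 2, 3, 3, 4, 5, 6, 7, 8, 8
  row 9: 1, 1, 2, 3, 4, 5, 6, 7, 8, 9, 9
  row 10: 1, 1, 2, 3, 4, 5, 6, 7, 8, 9, 10
  row 11: 1, 2, 3, 4, 5, 6, 7, 8, 9, 10, 11

the unique w with this rank table is (8, 4, 7, 10, 1, 3, 9, 6, 5, 11, 2).

|D(w)|=29, |Ess(w)|=7:

[(1, 7, 0), (4, 3, 0), (4, 6, 1), (4, 9, 3), (7, 6, 3), (8, 5, 3), (10, 2, 1)]


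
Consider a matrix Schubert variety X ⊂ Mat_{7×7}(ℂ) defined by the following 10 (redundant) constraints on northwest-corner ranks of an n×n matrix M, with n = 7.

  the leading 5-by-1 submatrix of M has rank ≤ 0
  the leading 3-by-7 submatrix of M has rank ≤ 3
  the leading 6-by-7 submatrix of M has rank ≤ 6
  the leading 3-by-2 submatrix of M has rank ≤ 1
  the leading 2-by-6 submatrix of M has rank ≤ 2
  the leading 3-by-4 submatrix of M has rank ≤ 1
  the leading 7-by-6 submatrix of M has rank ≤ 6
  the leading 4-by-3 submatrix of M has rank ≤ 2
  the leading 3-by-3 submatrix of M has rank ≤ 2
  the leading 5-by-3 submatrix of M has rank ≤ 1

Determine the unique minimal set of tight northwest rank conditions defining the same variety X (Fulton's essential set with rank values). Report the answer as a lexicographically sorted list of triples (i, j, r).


The tightest implied rank at each (i,j), from the 10 conditions:

  i=1: 0 | 1 | 1 | 1 | 1 | 1 | 1
  i=2: 0 | 1 | 1 | 1 | 2 | 2 | 2
  i=3: 0 | 1 | 1 | 1 | 2 | 3 | 3
  i=4: 0 | 1 | 1 | 2 | 3 | 4 | 4
  i=5: 0 | 1 | 1 | 2 | 3 | 4 | 5
  i=6: 1 | 2 | 2 | 3 | 4 | 5 | 6
  i=7: 1 | 2 | 3 | 4 | 5 | 6 | 7

hence w(1..7) = (2, 5, 6, 4, 7, 1, 3).

Rothe diagram D(w) (11 cells), 3 SE-corners (essential conditions):

[(3, 4, 1), (5, 1, 0), (5, 3, 1)]


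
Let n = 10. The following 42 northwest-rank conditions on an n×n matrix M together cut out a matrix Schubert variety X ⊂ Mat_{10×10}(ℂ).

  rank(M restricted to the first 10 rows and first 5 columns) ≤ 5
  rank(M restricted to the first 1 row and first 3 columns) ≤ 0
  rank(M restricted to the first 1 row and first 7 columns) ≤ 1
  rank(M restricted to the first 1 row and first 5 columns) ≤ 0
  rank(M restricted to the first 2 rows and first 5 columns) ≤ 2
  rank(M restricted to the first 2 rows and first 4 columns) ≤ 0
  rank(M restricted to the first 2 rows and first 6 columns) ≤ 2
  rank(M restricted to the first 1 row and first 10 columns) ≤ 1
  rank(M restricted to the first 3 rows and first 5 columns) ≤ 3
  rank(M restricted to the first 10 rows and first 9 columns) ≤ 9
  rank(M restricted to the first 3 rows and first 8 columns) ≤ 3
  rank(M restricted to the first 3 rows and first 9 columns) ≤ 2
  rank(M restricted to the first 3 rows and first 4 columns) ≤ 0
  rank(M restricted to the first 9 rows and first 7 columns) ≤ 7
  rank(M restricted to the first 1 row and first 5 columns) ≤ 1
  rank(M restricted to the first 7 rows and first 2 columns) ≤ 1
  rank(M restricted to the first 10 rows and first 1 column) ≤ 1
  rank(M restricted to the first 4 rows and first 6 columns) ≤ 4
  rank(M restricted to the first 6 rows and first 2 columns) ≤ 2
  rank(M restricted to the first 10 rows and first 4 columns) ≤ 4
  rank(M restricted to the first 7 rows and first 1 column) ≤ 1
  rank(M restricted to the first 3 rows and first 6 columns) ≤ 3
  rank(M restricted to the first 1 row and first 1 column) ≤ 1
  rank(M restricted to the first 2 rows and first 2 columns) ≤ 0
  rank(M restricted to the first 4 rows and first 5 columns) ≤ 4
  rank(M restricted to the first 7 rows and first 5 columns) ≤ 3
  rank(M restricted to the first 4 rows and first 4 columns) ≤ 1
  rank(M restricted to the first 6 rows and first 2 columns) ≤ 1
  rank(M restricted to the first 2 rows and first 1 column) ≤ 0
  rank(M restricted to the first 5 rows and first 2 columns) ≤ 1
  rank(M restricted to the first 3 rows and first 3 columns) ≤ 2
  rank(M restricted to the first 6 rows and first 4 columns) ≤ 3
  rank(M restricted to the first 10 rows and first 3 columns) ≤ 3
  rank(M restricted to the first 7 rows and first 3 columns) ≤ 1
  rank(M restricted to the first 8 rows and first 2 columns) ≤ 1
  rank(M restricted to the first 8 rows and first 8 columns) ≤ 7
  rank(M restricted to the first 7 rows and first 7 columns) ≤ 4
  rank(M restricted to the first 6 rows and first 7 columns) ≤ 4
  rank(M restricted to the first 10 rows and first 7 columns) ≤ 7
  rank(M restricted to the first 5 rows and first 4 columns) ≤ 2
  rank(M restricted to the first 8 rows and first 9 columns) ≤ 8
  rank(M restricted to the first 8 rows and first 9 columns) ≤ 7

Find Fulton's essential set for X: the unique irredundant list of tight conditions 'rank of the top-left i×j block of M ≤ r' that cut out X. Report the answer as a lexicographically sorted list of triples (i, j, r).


The tightest implied rank at each (i,j), from the 42 conditions:

  R[1]: 0, 0, 0, 0, 0, 1, 1, 1, 1, 1
  R[2]: 0, 0, 0, 0, 1, 2, 2, 2, 2, 2
  R[3]: 0, 0, 0, 0, 1, 2, 2, 2, 2, 3
  R[4]: 1, 1, 1, 1, 2, 3, 3, 3, 3, 4
  R[5]: 1, 1, 1, 2, 3, 4, 4, 4, 4, 5
  R[6]: 1, 1, 1, 2, 3, 4, 4, 5, 5, 6
  R[7]: 1, 1, 1, 2, 3, 4, 4, 5, 6, 7
  R[8]: 1, 1, 2, 3, 4, 5, 5, 6, 7, 8
  R[9]: 1, 2, 3, 4, 5, 6, 6, 7, 8, 9
  R[10]: 1, 2, 3, 4, 5, 6, 7, 8, 9, 10

second differences of R give the permutation w = (6, 5, 10, 1, 4, 8, 9, 3, 2, 7).

ℓ(w)=25; the 6 essential cells (i,j,r):

[(1, 5, 0), (3, 4, 0), (3, 9, 2), (7, 3, 1), (7, 7, 4), (8, 2, 1)]


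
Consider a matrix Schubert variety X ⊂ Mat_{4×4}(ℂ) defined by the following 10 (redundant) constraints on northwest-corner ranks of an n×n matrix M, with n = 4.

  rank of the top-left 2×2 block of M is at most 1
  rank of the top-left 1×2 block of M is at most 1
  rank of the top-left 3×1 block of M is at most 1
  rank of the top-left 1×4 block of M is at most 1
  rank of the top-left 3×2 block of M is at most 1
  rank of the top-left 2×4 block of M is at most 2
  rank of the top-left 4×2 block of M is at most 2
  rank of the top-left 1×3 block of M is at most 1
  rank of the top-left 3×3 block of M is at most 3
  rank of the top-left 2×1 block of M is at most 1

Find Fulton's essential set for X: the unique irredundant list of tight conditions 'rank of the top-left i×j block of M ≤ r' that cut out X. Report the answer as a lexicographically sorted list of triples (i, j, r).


Reconstructing r_w from the 10 given conditions:

  R[1]: 1 | 1 | 1 | 1
  R[2]: 1 | 1 | 2 | 2
  R[3]: 1 | 1 | 2 | 3
  R[4]: 1 | 2 | 3 | 4

so w = (1, 3, 4, 2).

ℓ(w)=2; the 1 essential cell (i,j,r):

[(3, 2, 1)]


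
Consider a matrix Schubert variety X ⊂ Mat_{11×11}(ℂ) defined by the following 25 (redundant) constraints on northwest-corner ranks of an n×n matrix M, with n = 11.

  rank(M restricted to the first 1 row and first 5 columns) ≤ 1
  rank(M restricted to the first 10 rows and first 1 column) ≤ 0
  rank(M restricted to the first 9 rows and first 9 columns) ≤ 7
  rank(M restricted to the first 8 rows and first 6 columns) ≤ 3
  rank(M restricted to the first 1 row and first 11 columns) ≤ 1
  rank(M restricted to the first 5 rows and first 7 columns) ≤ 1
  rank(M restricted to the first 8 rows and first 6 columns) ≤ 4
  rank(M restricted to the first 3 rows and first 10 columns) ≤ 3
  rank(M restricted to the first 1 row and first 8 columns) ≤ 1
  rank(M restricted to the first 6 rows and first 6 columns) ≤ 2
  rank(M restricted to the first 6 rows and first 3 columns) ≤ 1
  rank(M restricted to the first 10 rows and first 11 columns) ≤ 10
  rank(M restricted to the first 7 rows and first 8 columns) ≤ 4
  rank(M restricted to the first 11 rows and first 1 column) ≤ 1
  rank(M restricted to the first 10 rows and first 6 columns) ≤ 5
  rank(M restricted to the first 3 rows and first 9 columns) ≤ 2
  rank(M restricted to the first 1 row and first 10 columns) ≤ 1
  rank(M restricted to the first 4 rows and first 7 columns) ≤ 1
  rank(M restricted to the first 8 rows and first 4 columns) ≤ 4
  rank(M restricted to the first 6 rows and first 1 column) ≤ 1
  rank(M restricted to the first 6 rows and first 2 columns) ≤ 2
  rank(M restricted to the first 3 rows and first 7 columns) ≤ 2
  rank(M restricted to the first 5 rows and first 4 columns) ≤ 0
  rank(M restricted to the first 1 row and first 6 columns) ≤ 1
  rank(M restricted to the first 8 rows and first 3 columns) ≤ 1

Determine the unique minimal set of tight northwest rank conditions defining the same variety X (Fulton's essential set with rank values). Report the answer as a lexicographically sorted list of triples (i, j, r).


Reconstructing r_w from the 25 given conditions:

  row 1: 0, 0, 0, 0, 1, 1, 1, 1, 1, 1, 1
  row 2: 0, 0, 0, 0, 1, 1, 1, 2, 2, 2, 2
  row 3: 0, 0, 0, 0, 1, 1, 1, 2, 2, 3, 3
  row 4: 0, 0, 0, 0, 1, 1, 1, 2, 3, 4, 4
  row 5: 0, 0, 0, 0, 1, 1, 1, 2, 3, 4, 5
  row 6: 0, 1, 1, 1, 2, 2, 2, 3, 4, 5, 6
  row 7: 0, 1, 1, 2, 3, 3, 3, 4, 5, 6, 7
  row 8: 0, 1, 1, 2, 3, 3, 4, 5, 6, 7, 8
  row 9: 0, 1, 2, 3, 4, 4, 5, 6, 7, 8, 9
  row 10: 0, 1, 2, 3, 4, 5, 6, 7, 8, 9, 10
  row 11: 1, 2, 3, 4, 5, 6, 7, 8, 9, 10, 11

giving w = (5, 8, 10, 9, 11, 2, 4, 7, 3, 6, 1) via Δ²R.

ℓ(w)=37; the 6 essential cells (i,j,r):

[(3, 9, 2), (5, 4, 0), (5, 7, 1), (8, 3, 1), (8, 6, 3), (10, 1, 0)]


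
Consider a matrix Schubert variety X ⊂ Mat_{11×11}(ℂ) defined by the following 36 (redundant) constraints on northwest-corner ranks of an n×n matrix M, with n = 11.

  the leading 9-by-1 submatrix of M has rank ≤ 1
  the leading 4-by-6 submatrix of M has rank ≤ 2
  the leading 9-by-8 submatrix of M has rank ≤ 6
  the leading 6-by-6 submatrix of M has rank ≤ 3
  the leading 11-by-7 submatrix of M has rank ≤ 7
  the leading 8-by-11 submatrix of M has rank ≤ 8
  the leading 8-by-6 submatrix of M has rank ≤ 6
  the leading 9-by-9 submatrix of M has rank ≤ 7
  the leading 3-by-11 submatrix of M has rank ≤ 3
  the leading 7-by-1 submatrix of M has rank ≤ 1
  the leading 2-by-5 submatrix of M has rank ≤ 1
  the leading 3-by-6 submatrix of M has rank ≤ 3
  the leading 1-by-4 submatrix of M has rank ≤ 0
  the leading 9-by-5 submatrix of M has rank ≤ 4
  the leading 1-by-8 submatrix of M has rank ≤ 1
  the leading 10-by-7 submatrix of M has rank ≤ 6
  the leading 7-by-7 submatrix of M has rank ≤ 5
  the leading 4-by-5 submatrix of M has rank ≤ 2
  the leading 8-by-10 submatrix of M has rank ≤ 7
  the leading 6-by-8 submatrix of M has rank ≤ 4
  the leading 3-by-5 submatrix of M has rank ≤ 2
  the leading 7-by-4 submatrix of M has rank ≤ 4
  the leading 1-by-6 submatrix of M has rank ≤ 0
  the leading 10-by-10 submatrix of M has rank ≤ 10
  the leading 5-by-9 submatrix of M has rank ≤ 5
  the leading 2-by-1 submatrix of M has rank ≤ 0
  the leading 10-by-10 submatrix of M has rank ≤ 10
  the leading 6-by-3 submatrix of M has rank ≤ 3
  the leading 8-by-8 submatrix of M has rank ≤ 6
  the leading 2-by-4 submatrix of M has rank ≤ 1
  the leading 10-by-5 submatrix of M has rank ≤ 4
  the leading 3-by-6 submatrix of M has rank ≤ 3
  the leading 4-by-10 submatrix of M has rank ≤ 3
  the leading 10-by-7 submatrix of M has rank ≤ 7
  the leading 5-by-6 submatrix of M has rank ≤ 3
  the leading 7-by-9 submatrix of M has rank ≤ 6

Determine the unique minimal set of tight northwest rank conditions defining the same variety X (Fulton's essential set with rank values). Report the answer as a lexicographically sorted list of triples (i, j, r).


The tightest implied rank at each (i,j), from the 36 conditions:

  row 1: 0  0  0  0  0  0  1  1  1  1  1
  row 2: 0  1  1  1  1  1  2  2  2  2  2
  row 3: 1  2  2  2  2  2  3  3  3  3  3
  row 4: 1  2  2  2  2  2  3  3  3  3  4
  row 5: 1  2  3  3  3  3  4  4  4  4  5
  row 6: 1  2  3  3  3  3  4  4  5  5  6
  row 7: 1  2  3  4  4  4  5  5  6  6  7
  row 8: 1  2  3  4  4  5  6  6  7  7  8
  row 9: 1  2  3  4  4  5  6  6  7  8  9
  row 10: 1  2  3  4  4  5  6  7  8  9  10
  row 11: 1  2  3  4  5  6  7  8  9  10  11

so w = (7, 2, 1, 11, 3, 9, 4, 6, 10, 8, 5).

Fulton essential set (8 of the 22 Rothe cells):

[(1, 6, 0), (2, 1, 0), (4, 6, 2), (4, 10, 3), (6, 6, 3), (6, 8, 4), (9, 8, 6), (10, 5, 4)]


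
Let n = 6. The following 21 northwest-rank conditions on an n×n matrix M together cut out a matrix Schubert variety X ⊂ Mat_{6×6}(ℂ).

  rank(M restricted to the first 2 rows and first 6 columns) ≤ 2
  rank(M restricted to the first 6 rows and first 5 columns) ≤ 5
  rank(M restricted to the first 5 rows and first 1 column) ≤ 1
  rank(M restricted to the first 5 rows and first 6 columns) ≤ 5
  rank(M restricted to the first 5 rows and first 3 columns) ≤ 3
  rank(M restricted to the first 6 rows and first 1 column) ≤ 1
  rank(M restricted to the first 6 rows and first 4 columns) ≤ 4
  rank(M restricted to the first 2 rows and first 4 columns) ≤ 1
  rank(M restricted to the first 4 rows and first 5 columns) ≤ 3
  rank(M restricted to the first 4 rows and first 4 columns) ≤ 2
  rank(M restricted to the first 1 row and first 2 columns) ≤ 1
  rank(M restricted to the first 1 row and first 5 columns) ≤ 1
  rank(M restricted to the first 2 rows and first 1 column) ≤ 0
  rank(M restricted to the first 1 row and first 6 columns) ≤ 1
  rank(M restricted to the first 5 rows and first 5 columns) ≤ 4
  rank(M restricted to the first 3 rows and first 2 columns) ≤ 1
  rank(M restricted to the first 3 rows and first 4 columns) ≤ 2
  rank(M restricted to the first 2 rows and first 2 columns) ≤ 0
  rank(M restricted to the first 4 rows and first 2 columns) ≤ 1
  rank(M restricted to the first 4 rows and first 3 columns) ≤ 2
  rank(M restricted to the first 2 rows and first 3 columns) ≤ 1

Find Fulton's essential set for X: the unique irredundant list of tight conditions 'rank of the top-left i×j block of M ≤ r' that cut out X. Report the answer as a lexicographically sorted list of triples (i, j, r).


Reconstructing r_w from the 21 given conditions:

  i=1: 0, 0, 1, 1, 1, 1
  i=2: 0, 0, 1, 1, 2, 2
  i=3: 1, 1, 2, 2, 3, 3
  i=4: 1, 1, 2, 2, 3, 4
  i=5: 1, 2, 3, 3, 4, 5
  i=6: 1, 2, 3, 4, 5, 6

the unique w with this rank table is (3, 5, 1, 6, 2, 4).

D(w) has 7 cells with 4 SE-corners; essential set:

[(2, 2, 0), (2, 4, 1), (4, 2, 1), (4, 4, 2)]


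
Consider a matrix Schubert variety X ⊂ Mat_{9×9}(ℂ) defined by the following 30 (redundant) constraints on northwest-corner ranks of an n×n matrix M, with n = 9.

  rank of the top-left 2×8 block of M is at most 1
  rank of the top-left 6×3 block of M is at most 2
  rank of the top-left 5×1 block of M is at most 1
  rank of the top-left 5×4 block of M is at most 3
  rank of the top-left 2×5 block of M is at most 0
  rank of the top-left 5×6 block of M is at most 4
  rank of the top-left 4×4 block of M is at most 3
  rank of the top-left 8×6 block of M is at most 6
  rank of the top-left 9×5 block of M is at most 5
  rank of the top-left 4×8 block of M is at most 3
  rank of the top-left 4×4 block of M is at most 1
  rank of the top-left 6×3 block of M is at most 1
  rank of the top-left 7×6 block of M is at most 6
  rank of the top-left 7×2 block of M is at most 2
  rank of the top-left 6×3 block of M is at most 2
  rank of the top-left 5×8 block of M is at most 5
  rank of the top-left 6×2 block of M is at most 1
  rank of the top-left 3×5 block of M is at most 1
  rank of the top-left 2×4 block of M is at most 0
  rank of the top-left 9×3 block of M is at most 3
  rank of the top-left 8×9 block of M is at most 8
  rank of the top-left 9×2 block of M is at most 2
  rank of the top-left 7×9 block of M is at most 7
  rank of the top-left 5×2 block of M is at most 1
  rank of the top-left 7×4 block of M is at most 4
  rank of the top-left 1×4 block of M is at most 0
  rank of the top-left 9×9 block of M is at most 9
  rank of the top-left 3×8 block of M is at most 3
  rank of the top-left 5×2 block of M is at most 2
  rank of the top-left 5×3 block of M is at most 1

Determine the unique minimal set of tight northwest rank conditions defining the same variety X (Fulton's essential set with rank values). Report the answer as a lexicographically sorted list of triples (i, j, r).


Rank table r_w(9×9) implied by the 30 constraints:

  R[1]: 0  0  0  0  0  1  1  1  1
  R[2]: 0  0  0  0  0  1  1  1  2
  R[3]: 1  1  1  1  1  2  2  2  3
  R[4]: 1  1  1  1  2  3  3  3  4
  R[5]: 1  1  1  2  3  4  4  4  5
  R[6]: 1  1  1  2  3  4  5  5  6
  R[7]: 1  2  2  3  4  5  6  6  7
  R[8]: 1  2  3  4  5  6  7  7  8
  R[9]: 1  2  3  4  5  6  7  8  9

so w = (6, 9, 1, 5, 4, 7, 2, 3, 8).

Rothe diagram D(w) (19 cells), 4 SE-corners (essential conditions):

[(2, 5, 0), (2, 8, 1), (4, 4, 1), (6, 3, 1)]


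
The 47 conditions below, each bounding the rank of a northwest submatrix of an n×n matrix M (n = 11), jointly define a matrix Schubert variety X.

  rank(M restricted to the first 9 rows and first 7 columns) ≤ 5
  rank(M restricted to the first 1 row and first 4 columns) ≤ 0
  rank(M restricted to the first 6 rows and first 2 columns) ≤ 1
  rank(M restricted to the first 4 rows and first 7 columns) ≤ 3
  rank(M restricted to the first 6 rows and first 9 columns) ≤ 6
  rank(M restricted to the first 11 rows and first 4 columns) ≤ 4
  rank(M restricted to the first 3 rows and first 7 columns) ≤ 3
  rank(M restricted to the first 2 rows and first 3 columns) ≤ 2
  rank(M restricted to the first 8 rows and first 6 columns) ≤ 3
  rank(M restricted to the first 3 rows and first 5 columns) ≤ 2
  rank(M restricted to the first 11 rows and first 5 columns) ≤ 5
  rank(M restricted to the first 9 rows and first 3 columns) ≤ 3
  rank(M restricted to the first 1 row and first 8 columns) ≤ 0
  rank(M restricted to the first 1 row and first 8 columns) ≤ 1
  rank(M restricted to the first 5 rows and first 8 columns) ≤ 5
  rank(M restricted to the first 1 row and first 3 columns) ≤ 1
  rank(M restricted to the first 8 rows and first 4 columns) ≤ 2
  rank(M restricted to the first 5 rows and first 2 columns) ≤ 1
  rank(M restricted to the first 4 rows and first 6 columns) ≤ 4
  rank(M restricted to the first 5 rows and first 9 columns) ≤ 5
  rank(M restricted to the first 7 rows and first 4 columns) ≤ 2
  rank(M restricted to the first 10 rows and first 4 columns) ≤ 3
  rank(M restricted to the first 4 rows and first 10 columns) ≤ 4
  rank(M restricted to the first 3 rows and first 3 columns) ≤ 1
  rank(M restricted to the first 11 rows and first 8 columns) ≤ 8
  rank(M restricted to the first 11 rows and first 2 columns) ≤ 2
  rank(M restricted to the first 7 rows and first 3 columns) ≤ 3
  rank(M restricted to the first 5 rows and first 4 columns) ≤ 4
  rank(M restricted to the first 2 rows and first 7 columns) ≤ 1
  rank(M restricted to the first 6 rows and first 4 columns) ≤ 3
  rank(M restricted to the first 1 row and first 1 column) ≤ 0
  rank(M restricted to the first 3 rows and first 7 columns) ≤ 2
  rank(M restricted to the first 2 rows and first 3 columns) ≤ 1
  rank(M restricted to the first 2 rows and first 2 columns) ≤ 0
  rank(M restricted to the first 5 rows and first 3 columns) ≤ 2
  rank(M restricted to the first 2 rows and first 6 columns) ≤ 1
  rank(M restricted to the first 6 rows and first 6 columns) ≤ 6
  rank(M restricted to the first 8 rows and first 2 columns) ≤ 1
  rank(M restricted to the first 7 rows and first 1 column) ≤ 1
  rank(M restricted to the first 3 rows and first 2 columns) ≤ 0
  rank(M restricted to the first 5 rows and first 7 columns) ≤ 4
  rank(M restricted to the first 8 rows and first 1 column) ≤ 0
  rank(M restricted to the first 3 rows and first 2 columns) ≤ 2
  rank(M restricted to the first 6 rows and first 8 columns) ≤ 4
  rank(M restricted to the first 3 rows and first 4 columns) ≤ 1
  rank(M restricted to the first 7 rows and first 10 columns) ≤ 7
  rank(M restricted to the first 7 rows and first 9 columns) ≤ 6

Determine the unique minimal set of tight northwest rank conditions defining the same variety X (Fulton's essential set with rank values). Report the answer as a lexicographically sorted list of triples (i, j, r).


Recovering R(i,j) via the rank-extension bound from the 47 conditions:

  R[1]: 0, 0, 0, 0, 0, 0, 0, 0, 1, 1, 1
  R[2]: 0, 0, 1, 1, 1, 1, 1, 1, 2, 2, 2
  R[3]: 0, 0, 1, 1, 2, 2, 2, 2, 3, 3, 3
  R[4]: 0, 1, 2, 2, 3, 3, 3, 3, 4, 4, 4
  R[5]: 0, 1, 2, 2, 3, 3, 4, 4, 5, 5, 5
  R[6]: 0, 1, 2, 2, 3, 3, 4, 4, 5, 6, 6
  R[7]: 0, 1, 2, 2, 3, 3, 4, 5, 6, 7, 7
  R[8]: 0, 1, 2, 2, 3, 3, 4, 5, 6, 7, 8
  R[9]: 1, 2, 3, 3, 4, 4, 5, 6, 7, 8, 9
  R[10]: 1, 2, 3, 3, 4, 5, 6, 7, 8, 9, 10
  R[11]: 1, 2, 3, 4, 5, 6, 7, 8, 9, 10, 11

so w = (9, 3, 5, 2, 7, 10, 8, 11, 1, 6, 4).

D(w) has 28 cells with 8 SE-corners; essential set:

[(1, 8, 0), (3, 2, 0), (3, 4, 1), (6, 8, 4), (8, 1, 0), (8, 4, 2), (8, 6, 3), (10, 4, 3)]
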